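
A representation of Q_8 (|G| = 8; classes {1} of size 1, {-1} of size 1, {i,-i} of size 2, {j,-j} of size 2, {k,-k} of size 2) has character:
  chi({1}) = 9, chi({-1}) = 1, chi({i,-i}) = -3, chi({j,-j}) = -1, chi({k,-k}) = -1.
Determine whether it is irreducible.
Not irreducible (reducible): <chi, chi> = 13 > 1.

Details: <chi, chi> = (1/|G|) sum_C |C| * |chi(C)|^2 = (1/8)[1*|9|^2 + 1*|1|^2 + 2*|-3|^2 + 2*|-1|^2 + 2*|-1|^2]
  = (1/8)[(81) + (1) + (18) + (2) + (2)] = 104/8 = 13.
A character is irreducible iff <chi, chi> = 1, so this representation is reducible.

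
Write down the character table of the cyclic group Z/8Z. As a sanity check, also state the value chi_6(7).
Character table of Z/8Z (irreps indexed chi_0,...,chi_7 with chi_k(m) = zeta_8^(k*m), zeta_8 = exp(2*pi*i/8)):
  irrep \ class  {0} (size 1)  {1} (size 1)    {2} (size 1)  {3} (size 1)    {4} (size 1)  {5} (size 1)    {6} (size 1)  {7} (size 1)  
  chi_0          1             1               1             1               1             1               1             1             
  chi_1          1             exp(I*pi/4)     I             exp(3*I*pi/4)   -1            exp(-3*I*pi/4)  -I            exp(-I*pi/4)  
  chi_2          1             I               -1            -I              1             I               -1            -I            
  chi_3          1             exp(3*I*pi/4)   -I            exp(I*pi/4)     -1            exp(-I*pi/4)    I             exp(-3*I*pi/4)
  chi_4          1             -1              1             -1              1             -1              1             -1            
  chi_5          1             exp(-3*I*pi/4)  I             exp(-I*pi/4)    -1            exp(I*pi/4)     -I            exp(3*I*pi/4) 
  chi_6          1             -I              -1            I               1             -I              -1            I             
  chi_7          1             exp(-I*pi/4)    -I            exp(-3*I*pi/4)  -1            exp(3*I*pi/4)   I             exp(I*pi/4)   

Spot check: chi_6(7) = zeta_8^(6*7) = zeta_8^42 = I.

Z/8Z is abelian, so all 8 irreducible complex representations are 1-dimensional. They are given by chi_k(m) = zeta_8^(k*m) for k = 0,...,7. Row orthogonality: sum_m chi_k(m) conj(chi_l(m)) = 8 * [k = l].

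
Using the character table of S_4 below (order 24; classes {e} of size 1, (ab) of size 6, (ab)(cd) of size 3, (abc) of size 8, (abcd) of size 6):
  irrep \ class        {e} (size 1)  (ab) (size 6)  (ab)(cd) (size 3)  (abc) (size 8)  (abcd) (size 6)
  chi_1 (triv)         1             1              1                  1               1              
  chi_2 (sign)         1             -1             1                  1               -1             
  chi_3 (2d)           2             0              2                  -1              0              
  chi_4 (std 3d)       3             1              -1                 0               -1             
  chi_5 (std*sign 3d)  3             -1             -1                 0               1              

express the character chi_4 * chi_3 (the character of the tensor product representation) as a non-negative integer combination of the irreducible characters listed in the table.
chi_4 tensor chi_3 = chi_4 + chi_5 (all other irreducibles have multiplicity 0).

Why: The character of a tensor product is the pointwise product (chi_4 * chi_3)(C) = chi_4(C) * chi_3(C):
  {e}: (3)*(2), (ab): (1)*(0), (ab)(cd): (-1)*(2), (abc): (0)*(-1), (abcd): (-1)*(0)
so (chi_4 * chi_3) takes values
  {e} -> 6, (ab) -> 0, (ab)(cd) -> -2, (abc) -> 0, (abcd) -> 0.
Now take the inner product of this character with each irreducible chi from the table, <chi_4*chi_3, chi> = (1/24) sum_C |C| (chi_4*chi_3)(C) conj(chi(C)):
  <chi_4*chi_3, chi_1> = (1/24)[1*(6)*conj(1) + 6*(0)*conj(1) + 3*(-2)*conj(1) + 8*(0)*conj(1) + 6*(0)*conj(1)]
      = (1/24)[(6) + (0) + (-6) + (0) + (0)] = 0/24 = 0
  <chi_4*chi_3, chi_2> = (1/24)[1*(6)*conj(1) + 6*(0)*conj(-1) + 3*(-2)*conj(1) + 8*(0)*conj(1) + 6*(0)*conj(-1)]
      = (1/24)[(6) + (0) + (-6) + (0) + (0)] = 0/24 = 0
  <chi_4*chi_3, chi_3> = (1/24)[1*(6)*conj(2) + 6*(0)*conj(0) + 3*(-2)*conj(2) + 8*(0)*conj(-1) + 6*(0)*conj(0)]
      = (1/24)[(12) + (0) + (-12) + (0) + (0)] = 0/24 = 0
  <chi_4*chi_3, chi_4> = (1/24)[1*(6)*conj(3) + 6*(0)*conj(1) + 3*(-2)*conj(-1) + 8*(0)*conj(0) + 6*(0)*conj(-1)]
      = (1/24)[(18) + (0) + (6) + (0) + (0)] = 24/24 = 1
  <chi_4*chi_3, chi_5> = (1/24)[1*(6)*conj(3) + 6*(0)*conj(-1) + 3*(-2)*conj(-1) + 8*(0)*conj(0) + 6*(0)*conj(1)]
      = (1/24)[(18) + (0) + (6) + (0) + (0)] = 24/24 = 1
Hence the multiplicities are chi_4: 1, chi_5: 1. Dimension check: dim(chi_4)*dim(chi_3) = 3*2 = 6 and sum (mult * dim) = 1*3 + 1*3 = 6.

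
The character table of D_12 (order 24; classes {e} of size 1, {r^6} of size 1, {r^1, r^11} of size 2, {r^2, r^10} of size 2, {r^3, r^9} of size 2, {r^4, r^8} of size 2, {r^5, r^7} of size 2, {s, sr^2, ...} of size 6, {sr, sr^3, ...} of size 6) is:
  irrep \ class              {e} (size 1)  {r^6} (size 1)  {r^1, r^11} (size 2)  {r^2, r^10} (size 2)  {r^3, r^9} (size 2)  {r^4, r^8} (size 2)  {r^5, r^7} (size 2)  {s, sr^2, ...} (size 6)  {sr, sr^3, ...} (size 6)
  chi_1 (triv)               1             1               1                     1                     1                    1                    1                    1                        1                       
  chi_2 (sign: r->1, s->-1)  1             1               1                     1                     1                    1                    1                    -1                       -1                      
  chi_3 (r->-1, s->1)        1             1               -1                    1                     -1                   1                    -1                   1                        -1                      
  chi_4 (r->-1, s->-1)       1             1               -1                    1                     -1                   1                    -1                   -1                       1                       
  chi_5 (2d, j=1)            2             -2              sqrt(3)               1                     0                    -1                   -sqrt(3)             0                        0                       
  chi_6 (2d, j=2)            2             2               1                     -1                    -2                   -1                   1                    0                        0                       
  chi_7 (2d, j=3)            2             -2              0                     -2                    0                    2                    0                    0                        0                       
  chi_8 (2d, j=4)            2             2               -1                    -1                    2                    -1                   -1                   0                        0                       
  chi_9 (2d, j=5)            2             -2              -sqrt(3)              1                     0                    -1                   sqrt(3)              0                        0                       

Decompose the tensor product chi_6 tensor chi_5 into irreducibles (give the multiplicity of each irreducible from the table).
chi_6 tensor chi_5 = chi_5 + chi_7 (all other irreducibles have multiplicity 0).

Details: The character of a tensor product is the pointwise product (chi_6 * chi_5)(C) = chi_6(C) * chi_5(C):
  {e}: (2)*(2), {r^6}: (2)*(-2), {r^1, r^11}: (1)*(sqrt(3)), {r^2, r^10}: (-1)*(1), {r^3, r^9}: (-2)*(0), {r^4, r^8}: (-1)*(-1), {r^5, r^7}: (1)*(-sqrt(3)), {s, sr^2, ...}: (0)*(0), {sr, sr^3, ...}: (0)*(0)
so (chi_6 * chi_5) takes values
  {e} -> 4, {r^6} -> -4, {r^1, r^11} -> sqrt(3), {r^2, r^10} -> -1, {r^3, r^9} -> 0, {r^4, r^8} -> 1, {r^5, r^7} -> -sqrt(3), {s, sr^2, ...} -> 0, {sr, sr^3, ...} -> 0.
Now take the inner product of this character with each irreducible chi from the table, <chi_6*chi_5, chi> = (1/24) sum_C |C| (chi_6*chi_5)(C) conj(chi(C)):
  <chi_6*chi_5, chi_1> = (1/24)[1*(4)*conj(1) + 1*(-4)*conj(1) + 2*(sqrt(3))*conj(1) + 2*(-1)*conj(1) + 2*(0)*conj(1) + 2*(1)*conj(1) + 2*(-sqrt(3))*conj(1) + 6*(0)*conj(1) + 6*(0)*conj(1)]
      = (1/24)[(4) + (-4) + (2*sqrt(3)) + (-2) + (0) + (2) + (-2*sqrt(3)) + (0) + (0)] = 0/24 = 0
  <chi_6*chi_5, chi_2> = (1/24)[1*(4)*conj(1) + 1*(-4)*conj(1) + 2*(sqrt(3))*conj(1) + 2*(-1)*conj(1) + 2*(0)*conj(1) + 2*(1)*conj(1) + 2*(-sqrt(3))*conj(1) + 6*(0)*conj(-1) + 6*(0)*conj(-1)]
      = (1/24)[(4) + (-4) + (2*sqrt(3)) + (-2) + (0) + (2) + (-2*sqrt(3)) + (0) + (0)] = 0/24 = 0
  <chi_6*chi_5, chi_3> = (1/24)[1*(4)*conj(1) + 1*(-4)*conj(1) + 2*(sqrt(3))*conj(-1) + 2*(-1)*conj(1) + 2*(0)*conj(-1) + 2*(1)*conj(1) + 2*(-sqrt(3))*conj(-1) + 6*(0)*conj(1) + 6*(0)*conj(-1)]
      = (1/24)[(4) + (-4) + (-2*sqrt(3)) + (-2) + (0) + (2) + (2*sqrt(3)) + (0) + (0)] = 0/24 = 0
  <chi_6*chi_5, chi_4> = (1/24)[1*(4)*conj(1) + 1*(-4)*conj(1) + 2*(sqrt(3))*conj(-1) + 2*(-1)*conj(1) + 2*(0)*conj(-1) + 2*(1)*conj(1) + 2*(-sqrt(3))*conj(-1) + 6*(0)*conj(-1) + 6*(0)*conj(1)]
      = (1/24)[(4) + (-4) + (-2*sqrt(3)) + (-2) + (0) + (2) + (2*sqrt(3)) + (0) + (0)] = 0/24 = 0
  <chi_6*chi_5, chi_5> = (1/24)[1*(4)*conj(2) + 1*(-4)*conj(-2) + 2*(sqrt(3))*conj(sqrt(3)) + 2*(-1)*conj(1) + 2*(0)*conj(0) + 2*(1)*conj(-1) + 2*(-sqrt(3))*conj(-sqrt(3)) + 6*(0)*conj(0) + 6*(0)*conj(0)]
      = (1/24)[(8) + (8) + (6) + (-2) + (0) + (-2) + (6) + (0) + (0)] = 24/24 = 1
  <chi_6*chi_5, chi_6> = (1/24)[1*(4)*conj(2) + 1*(-4)*conj(2) + 2*(sqrt(3))*conj(1) + 2*(-1)*conj(-1) + 2*(0)*conj(-2) + 2*(1)*conj(-1) + 2*(-sqrt(3))*conj(1) + 6*(0)*conj(0) + 6*(0)*conj(0)]
      = (1/24)[(8) + (-8) + (2*sqrt(3)) + (2) + (0) + (-2) + (-2*sqrt(3)) + (0) + (0)] = 0/24 = 0
  <chi_6*chi_5, chi_7> = (1/24)[1*(4)*conj(2) + 1*(-4)*conj(-2) + 2*(sqrt(3))*conj(0) + 2*(-1)*conj(-2) + 2*(0)*conj(0) + 2*(1)*conj(2) + 2*(-sqrt(3))*conj(0) + 6*(0)*conj(0) + 6*(0)*conj(0)]
      = (1/24)[(8) + (8) + (0) + (4) + (0) + (4) + (0) + (0) + (0)] = 24/24 = 1
  <chi_6*chi_5, chi_8> = (1/24)[1*(4)*conj(2) + 1*(-4)*conj(2) + 2*(sqrt(3))*conj(-1) + 2*(-1)*conj(-1) + 2*(0)*conj(2) + 2*(1)*conj(-1) + 2*(-sqrt(3))*conj(-1) + 6*(0)*conj(0) + 6*(0)*conj(0)]
      = (1/24)[(8) + (-8) + (-2*sqrt(3)) + (2) + (0) + (-2) + (2*sqrt(3)) + (0) + (0)] = 0/24 = 0
  <chi_6*chi_5, chi_9> = (1/24)[1*(4)*conj(2) + 1*(-4)*conj(-2) + 2*(sqrt(3))*conj(-sqrt(3)) + 2*(-1)*conj(1) + 2*(0)*conj(0) + 2*(1)*conj(-1) + 2*(-sqrt(3))*conj(sqrt(3)) + 6*(0)*conj(0) + 6*(0)*conj(0)]
      = (1/24)[(8) + (8) + (-6) + (-2) + (0) + (-2) + (-6) + (0) + (0)] = 0/24 = 0
Hence the multiplicities are chi_5: 1, chi_7: 1. Dimension check: dim(chi_6)*dim(chi_5) = 2*2 = 4 and sum (mult * dim) = 1*2 + 1*2 = 4.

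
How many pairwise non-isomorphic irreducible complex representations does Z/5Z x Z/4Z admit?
20

Solution. The number of irreducible complex representations of a finite group equals its number of conjugacy classes. Z/5Z x Z/4Z is abelian of order 20, so every element is its own conjugacy class: 20 classes, so Z/5Z x Z/4Z (order 20) has exactly 20 irreducible complex representations.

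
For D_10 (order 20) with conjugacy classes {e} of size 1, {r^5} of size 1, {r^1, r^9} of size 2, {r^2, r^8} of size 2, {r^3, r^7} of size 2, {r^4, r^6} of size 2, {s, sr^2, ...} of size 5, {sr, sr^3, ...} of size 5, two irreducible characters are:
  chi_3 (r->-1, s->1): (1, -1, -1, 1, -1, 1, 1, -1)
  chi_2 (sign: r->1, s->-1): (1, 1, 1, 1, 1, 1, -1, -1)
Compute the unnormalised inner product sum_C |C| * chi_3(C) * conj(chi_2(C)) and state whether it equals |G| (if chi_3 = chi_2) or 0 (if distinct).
Sum = 0; so <chi_3, chi_2> = 0 (distinct irreducibles are orthogonal).

Justification: Compute term by term over conjugacy classes (|C| * chi_3(C) * conj(chi_2(C))):
  1*(1)*conj(1) + 1*(-1)*conj(1) + 2*(-1)*conj(1) + 2*(1)*conj(1) + 2*(-1)*conj(1) + 2*(1)*conj(1) + 5*(1)*conj(-1) + 5*(-1)*conj(-1)
  = (1) + (-1) + (-2) + (2) + (-2) + (2) + (-5) + (5)
  = 0.
Dividing by |G| = 20 gives 0/20 = 0, matching the row-orthogonality relation <chi_3, chi_2> = [chi_3 = chi_2].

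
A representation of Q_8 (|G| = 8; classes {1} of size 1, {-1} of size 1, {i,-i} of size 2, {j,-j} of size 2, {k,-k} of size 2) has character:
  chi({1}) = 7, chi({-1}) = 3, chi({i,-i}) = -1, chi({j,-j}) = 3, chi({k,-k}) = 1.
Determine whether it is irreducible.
Not irreducible (reducible): <chi, chi> = 10 > 1.

Details: <chi, chi> = (1/|G|) sum_C |C| * |chi(C)|^2 = (1/8)[1*|7|^2 + 1*|3|^2 + 2*|-1|^2 + 2*|3|^2 + 2*|1|^2]
  = (1/8)[(49) + (9) + (2) + (18) + (2)] = 80/8 = 10.
A character is irreducible iff <chi, chi> = 1, so this representation is reducible.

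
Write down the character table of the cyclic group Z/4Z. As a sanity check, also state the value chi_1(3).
Character table of Z/4Z (irreps indexed chi_0,...,chi_3 with chi_k(m) = zeta_4^(k*m), zeta_4 = exp(2*pi*i/4)):
  irrep \ class  {0} (size 1)  {1} (size 1)  {2} (size 1)  {3} (size 1)
  chi_0          1             1             1             1           
  chi_1          1             I             -1            -I          
  chi_2          1             -1            1             -1          
  chi_3          1             -I            -1            I           

Spot check: chi_1(3) = zeta_4^(1*3) = zeta_4^3 = -I.

Reasoning: Z/4Z is abelian, so all 4 irreducible complex representations are 1-dimensional. They are given by chi_k(m) = zeta_4^(k*m) for k = 0,...,3. Row orthogonality: sum_m chi_k(m) conj(chi_l(m)) = 4 * [k = l].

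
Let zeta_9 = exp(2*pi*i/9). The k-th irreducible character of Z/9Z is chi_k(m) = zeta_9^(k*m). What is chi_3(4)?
chi_3(4) = zeta_9^12 = exp(2*I*pi/3)

Argument: chi_3(4) = zeta_9^(3*4) = zeta_9^12. Since zeta_9^9 = 1, this equals zeta_9^3 = exp(2*pi*i*3/9) = exp(2*I*pi/3).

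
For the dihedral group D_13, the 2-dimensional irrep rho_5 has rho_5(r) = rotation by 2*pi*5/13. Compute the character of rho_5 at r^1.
chi_{rho_5}(r^1) = 2*cos(2*pi*5*1/13) = -2*cos(3*pi/13)

rho_5(r^1) is rotation by angle 2*pi*5*1/13, whose trace is 2*cos(2*pi*5*1/13) = -2*cos(3*pi/13).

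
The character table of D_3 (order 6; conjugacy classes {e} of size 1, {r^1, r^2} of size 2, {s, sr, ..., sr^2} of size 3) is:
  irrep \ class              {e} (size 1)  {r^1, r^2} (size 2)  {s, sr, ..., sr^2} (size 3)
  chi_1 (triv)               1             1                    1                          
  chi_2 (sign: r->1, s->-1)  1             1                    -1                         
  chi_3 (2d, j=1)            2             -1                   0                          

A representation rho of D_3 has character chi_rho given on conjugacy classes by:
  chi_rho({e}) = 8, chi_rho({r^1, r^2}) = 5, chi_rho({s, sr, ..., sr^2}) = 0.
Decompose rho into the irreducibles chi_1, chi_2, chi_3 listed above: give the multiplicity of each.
Multiplicities: chi_1: 3, chi_2: 3, chi_3: 1.

Justification: Use <chi_rho, chi> = (1/|G|) sum_C |C| * chi_rho(C) * conj(chi(C)) with |G| = 6 for each irreducible chi in the table:
  <chi_rho, chi_1> = (1/6)[1*(8)*conj(1) + 2*(5)*conj(1) + 3*(0)*conj(1)]
      = (1/6)[(8) + (10) + (0)] = 18/6 = 3
  <chi_rho, chi_2> = (1/6)[1*(8)*conj(1) + 2*(5)*conj(1) + 3*(0)*conj(-1)]
      = (1/6)[(8) + (10) + (0)] = 18/6 = 3
  <chi_rho, chi_3> = (1/6)[1*(8)*conj(2) + 2*(5)*conj(-1) + 3*(0)*conj(0)]
      = (1/6)[(16) + (-10) + (0)] = 6/6 = 1
Dimension check: dim(rho) = sum (mult * dim) = 3*1 + 3*1 + 1*2 = 8 = chi_rho(e) = 8.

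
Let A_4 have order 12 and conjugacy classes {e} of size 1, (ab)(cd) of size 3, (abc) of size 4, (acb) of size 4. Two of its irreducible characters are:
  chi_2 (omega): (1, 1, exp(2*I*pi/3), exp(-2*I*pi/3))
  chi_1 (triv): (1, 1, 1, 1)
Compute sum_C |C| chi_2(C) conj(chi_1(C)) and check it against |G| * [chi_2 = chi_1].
Sum = 0; so <chi_2, chi_1> = 0 (distinct irreducibles are orthogonal).

Argument: Compute term by term over conjugacy classes (|C| * chi_2(C) * conj(chi_1(C))):
  1*(1)*conj(1) + 3*(1)*conj(1) + 4*(exp(2*I*pi/3))*conj(1) + 4*(exp(-2*I*pi/3))*conj(1)
  = (1) + (3) + (4*exp(2*I*pi/3)) + (4*exp(-2*I*pi/3))
  = 0.
(Exp terms are combined using exp(i*s)*conj(exp(i*t)) = exp(i*(s-t)), and sums of them are collapsed using the identity that for every m > 1 the m distinct m-th roots of unity sum to 0, e.g. 1 + exp(2*I*pi/3) + exp(-2*I*pi/3) = 0.)
Dividing by |G| = 12 gives 0/12 = 0, matching the row-orthogonality relation <chi_2, chi_1> = [chi_2 = chi_1].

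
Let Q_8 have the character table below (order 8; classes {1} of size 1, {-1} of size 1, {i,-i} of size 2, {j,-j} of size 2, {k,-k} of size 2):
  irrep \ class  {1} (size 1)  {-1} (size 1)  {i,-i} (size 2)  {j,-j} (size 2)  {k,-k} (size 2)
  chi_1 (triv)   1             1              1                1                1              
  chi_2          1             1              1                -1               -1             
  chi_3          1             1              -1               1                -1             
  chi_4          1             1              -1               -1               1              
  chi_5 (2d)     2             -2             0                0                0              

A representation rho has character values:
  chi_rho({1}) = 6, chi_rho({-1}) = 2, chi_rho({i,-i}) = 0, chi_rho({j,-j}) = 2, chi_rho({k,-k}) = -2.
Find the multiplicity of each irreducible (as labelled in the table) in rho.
Multiplicities: chi_1: 1, chi_2: 1, chi_3: 2, chi_4: 0, chi_5: 1.

Why: Use <chi_rho, chi> = (1/|G|) sum_C |C| * chi_rho(C) * conj(chi(C)) with |G| = 8 for each irreducible chi in the table:
  <chi_rho, chi_1> = (1/8)[1*(6)*conj(1) + 1*(2)*conj(1) + 2*(0)*conj(1) + 2*(2)*conj(1) + 2*(-2)*conj(1)]
      = (1/8)[(6) + (2) + (0) + (4) + (-4)] = 8/8 = 1
  <chi_rho, chi_2> = (1/8)[1*(6)*conj(1) + 1*(2)*conj(1) + 2*(0)*conj(1) + 2*(2)*conj(-1) + 2*(-2)*conj(-1)]
      = (1/8)[(6) + (2) + (0) + (-4) + (4)] = 8/8 = 1
  <chi_rho, chi_3> = (1/8)[1*(6)*conj(1) + 1*(2)*conj(1) + 2*(0)*conj(-1) + 2*(2)*conj(1) + 2*(-2)*conj(-1)]
      = (1/8)[(6) + (2) + (0) + (4) + (4)] = 16/8 = 2
  <chi_rho, chi_4> = (1/8)[1*(6)*conj(1) + 1*(2)*conj(1) + 2*(0)*conj(-1) + 2*(2)*conj(-1) + 2*(-2)*conj(1)]
      = (1/8)[(6) + (2) + (0) + (-4) + (-4)] = 0/8 = 0
  <chi_rho, chi_5> = (1/8)[1*(6)*conj(2) + 1*(2)*conj(-2) + 2*(0)*conj(0) + 2*(2)*conj(0) + 2*(-2)*conj(0)]
      = (1/8)[(12) + (-4) + (0) + (0) + (0)] = 8/8 = 1
Dimension check: dim(rho) = sum (mult * dim) = 1*1 + 1*1 + 2*1 + 0*1 + 1*2 = 6 = chi_rho(e) = 6.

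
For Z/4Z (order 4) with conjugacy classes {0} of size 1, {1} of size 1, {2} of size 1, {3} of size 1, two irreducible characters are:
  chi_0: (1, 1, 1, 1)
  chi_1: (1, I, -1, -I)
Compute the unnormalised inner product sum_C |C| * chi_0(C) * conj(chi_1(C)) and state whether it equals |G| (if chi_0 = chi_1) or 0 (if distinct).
Sum = 0; so <chi_0, chi_1> = 0 (distinct irreducibles are orthogonal).

Working: Compute term by term over conjugacy classes (|C| * chi_0(C) * conj(chi_1(C))):
  1*(1)*conj(1) + 1*(1)*conj(I) + 1*(1)*conj(-1) + 1*(1)*conj(-I)
  = (1) + (-I) + (-1) + (I)
  = 0.
(Exp terms are combined using exp(i*s)*conj(exp(i*t)) = exp(i*(s-t)), and sums of them are collapsed using the identity that for every m > 1 the m distinct m-th roots of unity sum to 0, e.g. 1 + exp(2*I*pi/3) + exp(-2*I*pi/3) = 0.)
Dividing by |G| = 4 gives 0/4 = 0, matching the row-orthogonality relation <chi_0, chi_1> = [chi_0 = chi_1].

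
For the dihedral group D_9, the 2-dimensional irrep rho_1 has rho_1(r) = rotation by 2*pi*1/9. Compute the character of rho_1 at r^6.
chi_{rho_1}(r^6) = 2*cos(2*pi*1*6/9) = -1

Details: rho_1(r^6) is rotation by angle 2*pi*1*6/9, whose trace is 2*cos(2*pi*1*6/9) = -1.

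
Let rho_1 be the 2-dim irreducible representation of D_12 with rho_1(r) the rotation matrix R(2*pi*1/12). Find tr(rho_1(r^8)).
chi_{rho_1}(r^8) = 2*cos(2*pi*1*8/12) = -1

Solution. rho_1(r^8) is rotation by angle 2*pi*1*8/12, whose trace is 2*cos(2*pi*1*8/12) = -1.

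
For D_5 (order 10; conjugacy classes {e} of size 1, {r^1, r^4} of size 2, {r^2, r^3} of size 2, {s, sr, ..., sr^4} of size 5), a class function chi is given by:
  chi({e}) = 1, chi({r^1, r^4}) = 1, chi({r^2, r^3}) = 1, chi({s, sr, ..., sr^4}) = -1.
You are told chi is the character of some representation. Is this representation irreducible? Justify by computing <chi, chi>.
Irreducible: <chi, chi> = 1.

Details: <chi, chi> = (1/|G|) sum_C |C| * |chi(C)|^2 = (1/10)[1*|1|^2 + 2*|1|^2 + 2*|1|^2 + 5*|-1|^2]
  = (1/10)[(1) + (2) + (2) + (5)] = 10/10 = 1.
A character is irreducible iff <chi, chi> = 1, so this representation is irreducible.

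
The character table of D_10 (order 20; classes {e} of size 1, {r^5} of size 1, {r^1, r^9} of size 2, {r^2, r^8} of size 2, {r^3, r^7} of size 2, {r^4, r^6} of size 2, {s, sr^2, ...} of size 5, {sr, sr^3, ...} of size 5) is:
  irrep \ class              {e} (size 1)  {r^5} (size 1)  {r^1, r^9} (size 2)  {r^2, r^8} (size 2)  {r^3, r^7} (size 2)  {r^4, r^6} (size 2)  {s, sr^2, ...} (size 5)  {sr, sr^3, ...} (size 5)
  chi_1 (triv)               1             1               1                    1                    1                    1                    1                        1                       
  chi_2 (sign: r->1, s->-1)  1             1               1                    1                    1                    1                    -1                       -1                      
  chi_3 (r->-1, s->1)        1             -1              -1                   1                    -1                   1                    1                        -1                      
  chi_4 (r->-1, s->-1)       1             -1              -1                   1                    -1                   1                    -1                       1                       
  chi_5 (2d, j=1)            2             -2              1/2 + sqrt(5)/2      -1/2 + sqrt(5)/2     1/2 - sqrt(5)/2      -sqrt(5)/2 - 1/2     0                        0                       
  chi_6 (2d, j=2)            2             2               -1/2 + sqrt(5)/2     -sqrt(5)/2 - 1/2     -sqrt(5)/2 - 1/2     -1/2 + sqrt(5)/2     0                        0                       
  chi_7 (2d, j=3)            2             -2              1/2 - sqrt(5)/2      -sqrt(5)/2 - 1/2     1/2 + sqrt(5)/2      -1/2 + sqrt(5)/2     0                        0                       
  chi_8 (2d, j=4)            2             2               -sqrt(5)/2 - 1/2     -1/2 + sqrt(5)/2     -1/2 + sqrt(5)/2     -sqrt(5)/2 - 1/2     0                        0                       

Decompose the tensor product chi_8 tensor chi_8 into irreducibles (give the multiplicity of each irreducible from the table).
chi_8 tensor chi_8 = chi_1 + chi_2 + chi_6 (all other irreducibles have multiplicity 0).

Solution. The character of a tensor product is the pointwise product (chi_8 * chi_8)(C) = chi_8(C) * chi_8(C):
  {e}: (2)*(2), {r^5}: (2)*(2), {r^1, r^9}: (-sqrt(5)/2 - 1/2)*(-sqrt(5)/2 - 1/2), {r^2, r^8}: (-1/2 + sqrt(5)/2)*(-1/2 + sqrt(5)/2), {r^3, r^7}: (-1/2 + sqrt(5)/2)*(-1/2 + sqrt(5)/2), {r^4, r^6}: (-sqrt(5)/2 - 1/2)*(-sqrt(5)/2 - 1/2), {s, sr^2, ...}: (0)*(0), {sr, sr^3, ...}: (0)*(0)
so (chi_8 * chi_8) takes values
  {e} -> 4, {r^5} -> 4, {r^1, r^9} -> sqrt(5)/2 + 3/2, {r^2, r^8} -> 3/2 - sqrt(5)/2, {r^3, r^7} -> 3/2 - sqrt(5)/2, {r^4, r^6} -> sqrt(5)/2 + 3/2, {s, sr^2, ...} -> 0, {sr, sr^3, ...} -> 0.
Now take the inner product of this character with each irreducible chi from the table, <chi_8*chi_8, chi> = (1/20) sum_C |C| (chi_8*chi_8)(C) conj(chi(C)):
  <chi_8*chi_8, chi_1> = (1/20)[1*(4)*conj(1) + 1*(4)*conj(1) + 2*(sqrt(5)/2 + 3/2)*conj(1) + 2*(3/2 - sqrt(5)/2)*conj(1) + 2*(3/2 - sqrt(5)/2)*conj(1) + 2*(sqrt(5)/2 + 3/2)*conj(1) + 5*(0)*conj(1) + 5*(0)*conj(1)]
      = (1/20)[(4) + (4) + (sqrt(5) + 3) + (3 - sqrt(5)) + (3 - sqrt(5)) + (sqrt(5) + 3) + (0) + (0)] = 20/20 = 1
  <chi_8*chi_8, chi_2> = (1/20)[1*(4)*conj(1) + 1*(4)*conj(1) + 2*(sqrt(5)/2 + 3/2)*conj(1) + 2*(3/2 - sqrt(5)/2)*conj(1) + 2*(3/2 - sqrt(5)/2)*conj(1) + 2*(sqrt(5)/2 + 3/2)*conj(1) + 5*(0)*conj(-1) + 5*(0)*conj(-1)]
      = (1/20)[(4) + (4) + (sqrt(5) + 3) + (3 - sqrt(5)) + (3 - sqrt(5)) + (sqrt(5) + 3) + (0) + (0)] = 20/20 = 1
  <chi_8*chi_8, chi_3> = (1/20)[1*(4)*conj(1) + 1*(4)*conj(-1) + 2*(sqrt(5)/2 + 3/2)*conj(-1) + 2*(3/2 - sqrt(5)/2)*conj(1) + 2*(3/2 - sqrt(5)/2)*conj(-1) + 2*(sqrt(5)/2 + 3/2)*conj(1) + 5*(0)*conj(1) + 5*(0)*conj(-1)]
      = (1/20)[(4) + (-4) + (-3 - sqrt(5)) + (3 - sqrt(5)) + (-3 + sqrt(5)) + (sqrt(5) + 3) + (0) + (0)] = 0/20 = 0
  <chi_8*chi_8, chi_4> = (1/20)[1*(4)*conj(1) + 1*(4)*conj(-1) + 2*(sqrt(5)/2 + 3/2)*conj(-1) + 2*(3/2 - sqrt(5)/2)*conj(1) + 2*(3/2 - sqrt(5)/2)*conj(-1) + 2*(sqrt(5)/2 + 3/2)*conj(1) + 5*(0)*conj(-1) + 5*(0)*conj(1)]
      = (1/20)[(4) + (-4) + (-3 - sqrt(5)) + (3 - sqrt(5)) + (-3 + sqrt(5)) + (sqrt(5) + 3) + (0) + (0)] = 0/20 = 0
  <chi_8*chi_8, chi_5> = (1/20)[1*(4)*conj(2) + 1*(4)*conj(-2) + 2*(sqrt(5)/2 + 3/2)*conj(1/2 + sqrt(5)/2) + 2*(3/2 - sqrt(5)/2)*conj(-1/2 + sqrt(5)/2) + 2*(3/2 - sqrt(5)/2)*conj(1/2 - sqrt(5)/2) + 2*(sqrt(5)/2 + 3/2)*conj(-sqrt(5)/2 - 1/2) + 5*(0)*conj(0) + 5*(0)*conj(0)]
      = (1/20)[(8) + (-8) + (4 + 2*sqrt(5)) + (-4 + 2*sqrt(5)) + (4 - 2*sqrt(5)) + (-2*sqrt(5) - 4) + (0) + (0)] = 0/20 = 0
  <chi_8*chi_8, chi_6> = (1/20)[1*(4)*conj(2) + 1*(4)*conj(2) + 2*(sqrt(5)/2 + 3/2)*conj(-1/2 + sqrt(5)/2) + 2*(3/2 - sqrt(5)/2)*conj(-sqrt(5)/2 - 1/2) + 2*(3/2 - sqrt(5)/2)*conj(-sqrt(5)/2 - 1/2) + 2*(sqrt(5)/2 + 3/2)*conj(-1/2 + sqrt(5)/2) + 5*(0)*conj(0) + 5*(0)*conj(0)]
      = (1/20)[(8) + (8) + (1 + sqrt(5)) + (1 - sqrt(5)) + (1 - sqrt(5)) + (1 + sqrt(5)) + (0) + (0)] = 20/20 = 1
  <chi_8*chi_8, chi_7> = (1/20)[1*(4)*conj(2) + 1*(4)*conj(-2) + 2*(sqrt(5)/2 + 3/2)*conj(1/2 - sqrt(5)/2) + 2*(3/2 - sqrt(5)/2)*conj(-sqrt(5)/2 - 1/2) + 2*(3/2 - sqrt(5)/2)*conj(1/2 + sqrt(5)/2) + 2*(sqrt(5)/2 + 3/2)*conj(-1/2 + sqrt(5)/2) + 5*(0)*conj(0) + 5*(0)*conj(0)]
      = (1/20)[(8) + (-8) + (-sqrt(5) - 1) + (1 - sqrt(5)) + (-1 + sqrt(5)) + (1 + sqrt(5)) + (0) + (0)] = 0/20 = 0
  <chi_8*chi_8, chi_8> = (1/20)[1*(4)*conj(2) + 1*(4)*conj(2) + 2*(sqrt(5)/2 + 3/2)*conj(-sqrt(5)/2 - 1/2) + 2*(3/2 - sqrt(5)/2)*conj(-1/2 + sqrt(5)/2) + 2*(3/2 - sqrt(5)/2)*conj(-1/2 + sqrt(5)/2) + 2*(sqrt(5)/2 + 3/2)*conj(-sqrt(5)/2 - 1/2) + 5*(0)*conj(0) + 5*(0)*conj(0)]
      = (1/20)[(8) + (8) + (-2*sqrt(5) - 4) + (-4 + 2*sqrt(5)) + (-4 + 2*sqrt(5)) + (-2*sqrt(5) - 4) + (0) + (0)] = 0/20 = 0
Hence the multiplicities are chi_1: 1, chi_2: 1, chi_6: 1. Dimension check: dim(chi_8)*dim(chi_8) = 2*2 = 4 and sum (mult * dim) = 1*1 + 1*1 + 1*2 = 4.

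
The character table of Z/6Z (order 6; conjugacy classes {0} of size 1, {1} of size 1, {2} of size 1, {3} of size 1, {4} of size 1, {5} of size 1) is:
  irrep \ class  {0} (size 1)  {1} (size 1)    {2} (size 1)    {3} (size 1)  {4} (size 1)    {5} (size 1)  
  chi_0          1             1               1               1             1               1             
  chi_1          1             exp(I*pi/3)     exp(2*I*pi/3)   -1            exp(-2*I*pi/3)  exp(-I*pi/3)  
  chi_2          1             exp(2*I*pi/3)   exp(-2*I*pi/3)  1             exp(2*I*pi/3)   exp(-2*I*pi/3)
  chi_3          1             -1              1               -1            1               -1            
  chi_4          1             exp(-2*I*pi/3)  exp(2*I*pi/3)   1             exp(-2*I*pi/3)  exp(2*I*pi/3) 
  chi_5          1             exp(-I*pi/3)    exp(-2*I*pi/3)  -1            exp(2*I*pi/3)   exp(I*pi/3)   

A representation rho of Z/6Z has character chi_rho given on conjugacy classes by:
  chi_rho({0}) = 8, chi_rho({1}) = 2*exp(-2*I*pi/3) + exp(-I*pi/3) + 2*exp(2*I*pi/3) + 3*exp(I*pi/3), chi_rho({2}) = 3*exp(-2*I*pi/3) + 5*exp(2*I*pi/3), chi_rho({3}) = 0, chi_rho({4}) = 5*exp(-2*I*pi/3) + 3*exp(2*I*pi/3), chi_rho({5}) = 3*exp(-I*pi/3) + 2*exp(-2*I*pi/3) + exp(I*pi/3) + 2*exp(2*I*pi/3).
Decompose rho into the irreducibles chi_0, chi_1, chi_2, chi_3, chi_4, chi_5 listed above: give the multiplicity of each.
Multiplicities: chi_0: 0, chi_1: 3, chi_2: 2, chi_3: 0, chi_4: 2, chi_5: 1.

Explanation: Use <chi_rho, chi> = (1/|G|) sum_C |C| * chi_rho(C) * conj(chi(C)) with |G| = 6 for each irreducible chi in the table:
  <chi_rho, chi_0> = (1/6)[1*(8)*conj(1) + 1*(2*exp(-2*I*pi/3) + exp(-I*pi/3) + 2*exp(2*I*pi/3) + 3*exp(I*pi/3))*conj(1) + 1*(3*exp(-2*I*pi/3) + 5*exp(2*I*pi/3))*conj(1) + 1*(0)*conj(1) + 1*(5*exp(-2*I*pi/3) + 3*exp(2*I*pi/3))*conj(1) + 1*(3*exp(-I*pi/3) + 2*exp(-2*I*pi/3) + exp(I*pi/3) + 2*exp(2*I*pi/3))*conj(1)]
      = (1/6)[(8) + (2*exp(-2*I*pi/3) + exp(-I*pi/3) + 2*exp(2*I*pi/3) + 3*exp(I*pi/3)) + (3*exp(-2*I*pi/3) + 5*exp(2*I*pi/3)) + (0) + (5*exp(-2*I*pi/3) + 3*exp(2*I*pi/3)) + (3*exp(-I*pi/3) + 2*exp(-2*I*pi/3) + exp(I*pi/3) + 2*exp(2*I*pi/3))] = 0/6 = 0
  <chi_rho, chi_1> = (1/6)[1*(8)*conj(1) + 1*(2*exp(-2*I*pi/3) + exp(-I*pi/3) + 2*exp(2*I*pi/3) + 3*exp(I*pi/3))*conj(exp(I*pi/3)) + 1*(3*exp(-2*I*pi/3) + 5*exp(2*I*pi/3))*conj(exp(2*I*pi/3)) + 1*(0)*conj(-1) + 1*(5*exp(-2*I*pi/3) + 3*exp(2*I*pi/3))*conj(exp(-2*I*pi/3)) + 1*(3*exp(-I*pi/3) + 2*exp(-2*I*pi/3) + exp(I*pi/3) + 2*exp(2*I*pi/3))*conj(exp(-I*pi/3))]
      = (1/6)[(8) + (1 + exp(-2*I*pi/3) + 2*exp(I*pi/3)) + (5 + 3*exp(2*I*pi/3)) + (0) + (5 + 3*exp(-2*I*pi/3)) + (1 + 2*exp(-I*pi/3) + exp(2*I*pi/3))] = 18/6 = 3
  <chi_rho, chi_2> = (1/6)[1*(8)*conj(1) + 1*(2*exp(-2*I*pi/3) + exp(-I*pi/3) + 2*exp(2*I*pi/3) + 3*exp(I*pi/3))*conj(exp(2*I*pi/3)) + 1*(3*exp(-2*I*pi/3) + 5*exp(2*I*pi/3))*conj(exp(-2*I*pi/3)) + 1*(0)*conj(1) + 1*(5*exp(-2*I*pi/3) + 3*exp(2*I*pi/3))*conj(exp(2*I*pi/3)) + 1*(3*exp(-I*pi/3) + 2*exp(-2*I*pi/3) + exp(I*pi/3) + 2*exp(2*I*pi/3))*conj(exp(-2*I*pi/3))]
      = (1/6)[(8) + (1 + 3*exp(-I*pi/3) + 2*exp(2*I*pi/3)) + (3 + 5*exp(-2*I*pi/3)) + (0) + (3 + 5*exp(2*I*pi/3)) + (1 + 2*exp(-2*I*pi/3) + 3*exp(I*pi/3))] = 12/6 = 2
  <chi_rho, chi_3> = (1/6)[1*(8)*conj(1) + 1*(2*exp(-2*I*pi/3) + exp(-I*pi/3) + 2*exp(2*I*pi/3) + 3*exp(I*pi/3))*conj(-1) + 1*(3*exp(-2*I*pi/3) + 5*exp(2*I*pi/3))*conj(1) + 1*(0)*conj(-1) + 1*(5*exp(-2*I*pi/3) + 3*exp(2*I*pi/3))*conj(1) + 1*(3*exp(-I*pi/3) + 2*exp(-2*I*pi/3) + exp(I*pi/3) + 2*exp(2*I*pi/3))*conj(-1)]
      = (1/6)[(8) + (-3*exp(I*pi/3) - 2*exp(2*I*pi/3) - exp(-I*pi/3) - 2*exp(-2*I*pi/3)) + (3*exp(-2*I*pi/3) + 5*exp(2*I*pi/3)) + (0) + (5*exp(-2*I*pi/3) + 3*exp(2*I*pi/3)) + (-2*exp(2*I*pi/3) - exp(I*pi/3) - 2*exp(-2*I*pi/3) - 3*exp(-I*pi/3))] = 0/6 = 0
  <chi_rho, chi_4> = (1/6)[1*(8)*conj(1) + 1*(2*exp(-2*I*pi/3) + exp(-I*pi/3) + 2*exp(2*I*pi/3) + 3*exp(I*pi/3))*conj(exp(-2*I*pi/3)) + 1*(3*exp(-2*I*pi/3) + 5*exp(2*I*pi/3))*conj(exp(2*I*pi/3)) + 1*(0)*conj(1) + 1*(5*exp(-2*I*pi/3) + 3*exp(2*I*pi/3))*conj(exp(-2*I*pi/3)) + 1*(3*exp(-I*pi/3) + 2*exp(-2*I*pi/3) + exp(I*pi/3) + 2*exp(2*I*pi/3))*conj(exp(2*I*pi/3))]
      = (1/6)[(8) + (-1 + 2*exp(-2*I*pi/3) + exp(I*pi/3)) + (5 + 3*exp(2*I*pi/3)) + (0) + (5 + 3*exp(-2*I*pi/3)) + (-1 + exp(-I*pi/3) + 2*exp(2*I*pi/3))] = 12/6 = 2
  <chi_rho, chi_5> = (1/6)[1*(8)*conj(1) + 1*(2*exp(-2*I*pi/3) + exp(-I*pi/3) + 2*exp(2*I*pi/3) + 3*exp(I*pi/3))*conj(exp(-I*pi/3)) + 1*(3*exp(-2*I*pi/3) + 5*exp(2*I*pi/3))*conj(exp(-2*I*pi/3)) + 1*(0)*conj(-1) + 1*(5*exp(-2*I*pi/3) + 3*exp(2*I*pi/3))*conj(exp(2*I*pi/3)) + 1*(3*exp(-I*pi/3) + 2*exp(-2*I*pi/3) + exp(I*pi/3) + 2*exp(2*I*pi/3))*conj(exp(I*pi/3))]
      = (1/6)[(8) + (-1 + 2*exp(-I*pi/3) + 3*exp(2*I*pi/3)) + (3 + 5*exp(-2*I*pi/3)) + (0) + (3 + 5*exp(2*I*pi/3)) + (-1 + 3*exp(-2*I*pi/3) + 2*exp(I*pi/3))] = 6/6 = 1
(Exp terms are combined using exp(i*s)*conj(exp(i*t)) = exp(i*(s-t)), and sums of them are collapsed using the identity that for every m > 1 the m distinct m-th roots of unity sum to 0, e.g. 1 + exp(2*I*pi/3) + exp(-2*I*pi/3) = 0.)
Dimension check: dim(rho) = sum (mult * dim) = 0*1 + 3*1 + 2*1 + 0*1 + 2*1 + 1*1 = 8 = chi_rho(e) = 8.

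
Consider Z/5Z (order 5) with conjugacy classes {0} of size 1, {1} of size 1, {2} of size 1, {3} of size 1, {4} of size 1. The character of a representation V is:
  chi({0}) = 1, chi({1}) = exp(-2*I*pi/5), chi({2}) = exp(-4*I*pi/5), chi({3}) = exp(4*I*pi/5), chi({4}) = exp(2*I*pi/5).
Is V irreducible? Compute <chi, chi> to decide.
Irreducible: <chi, chi> = 1.

Why: <chi, chi> = (1/|G|) sum_C |C| * |chi(C)|^2 = (1/5)[1*|1|^2 + 1*|exp(-2*I*pi/5)|^2 + 1*|exp(-4*I*pi/5)|^2 + 1*|exp(4*I*pi/5)|^2 + 1*|exp(2*I*pi/5)|^2]
  = (1/5)[(1) + (1) + (1) + (1) + (1)] = 5/5 = 1.
(Exp terms are combined using exp(i*s)*conj(exp(i*t)) = exp(i*(s-t)), and sums of them are collapsed using the identity that for every m > 1 the m distinct m-th roots of unity sum to 0, e.g. 1 + exp(2*I*pi/3) + exp(-2*I*pi/3) = 0.)
A character is irreducible iff <chi, chi> = 1, so this representation is irreducible.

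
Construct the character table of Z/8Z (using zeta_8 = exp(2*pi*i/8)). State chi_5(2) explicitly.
Character table of Z/8Z (irreps indexed chi_0,...,chi_7 with chi_k(m) = zeta_8^(k*m), zeta_8 = exp(2*pi*i/8)):
  irrep \ class  {0} (size 1)  {1} (size 1)    {2} (size 1)  {3} (size 1)    {4} (size 1)  {5} (size 1)    {6} (size 1)  {7} (size 1)  
  chi_0          1             1               1             1               1             1               1             1             
  chi_1          1             exp(I*pi/4)     I             exp(3*I*pi/4)   -1            exp(-3*I*pi/4)  -I            exp(-I*pi/4)  
  chi_2          1             I               -1            -I              1             I               -1            -I            
  chi_3          1             exp(3*I*pi/4)   -I            exp(I*pi/4)     -1            exp(-I*pi/4)    I             exp(-3*I*pi/4)
  chi_4          1             -1              1             -1              1             -1              1             -1            
  chi_5          1             exp(-3*I*pi/4)  I             exp(-I*pi/4)    -1            exp(I*pi/4)     -I            exp(3*I*pi/4) 
  chi_6          1             -I              -1            I               1             -I              -1            I             
  chi_7          1             exp(-I*pi/4)    -I            exp(-3*I*pi/4)  -1            exp(3*I*pi/4)   I             exp(I*pi/4)   

Spot check: chi_5(2) = zeta_8^(5*2) = zeta_8^10 = I.

Argument: Z/8Z is abelian, so all 8 irreducible complex representations are 1-dimensional. They are given by chi_k(m) = zeta_8^(k*m) for k = 0,...,7. Row orthogonality: sum_m chi_k(m) conj(chi_l(m)) = 8 * [k = l].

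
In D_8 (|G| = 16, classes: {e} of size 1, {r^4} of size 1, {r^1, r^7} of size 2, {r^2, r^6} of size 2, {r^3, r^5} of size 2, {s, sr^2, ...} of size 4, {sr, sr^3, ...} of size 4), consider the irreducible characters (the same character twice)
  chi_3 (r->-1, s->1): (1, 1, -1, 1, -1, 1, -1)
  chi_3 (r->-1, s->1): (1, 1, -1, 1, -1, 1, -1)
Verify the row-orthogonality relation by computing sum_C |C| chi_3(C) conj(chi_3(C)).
Sum = 16 = |G| = 16; so <chi_3, chi_3> = 1 (norm-1 confirms irreducibility).

Derivation: Compute term by term over conjugacy classes (|C| * chi_3(C) * conj(chi_3(C))):
  1*(1)*conj(1) + 1*(1)*conj(1) + 2*(-1)*conj(-1) + 2*(1)*conj(1) + 2*(-1)*conj(-1) + 4*(1)*conj(1) + 4*(-1)*conj(-1)
  = (1) + (1) + (2) + (2) + (2) + (4) + (4)
  = 16.
Dividing by |G| = 16 gives 16/16 = 1, matching the row-orthogonality relation <chi_3, chi_3> = [chi_3 = chi_3].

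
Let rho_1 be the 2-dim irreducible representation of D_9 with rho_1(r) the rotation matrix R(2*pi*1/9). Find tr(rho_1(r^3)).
chi_{rho_1}(r^3) = 2*cos(2*pi*1*3/9) = -1

Proof sketch: rho_1(r^3) is rotation by angle 2*pi*1*3/9, whose trace is 2*cos(2*pi*1*3/9) = -1.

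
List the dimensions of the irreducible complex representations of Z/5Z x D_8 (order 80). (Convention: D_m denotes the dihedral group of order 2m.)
Dimensions: 1, 1, 1, 1, 1, 1, 1, 1, 1, 1, 1, 1, 1, 1, 1, 1, 1, 1, 1, 1, 2, 2, 2, 2, 2, 2, 2, 2, 2, 2, 2, 2, 2, 2, 2

Why: There are 35 irreducibles (= number of conjugacy classes). Their dimensions d_i satisfy sum d_i^2 = |G| = 80: 1 + 1 + 1 + 1 + 1 + 1 + 1 + 1 + 1 + 1 + 1 + 1 + 1 + 1 + 1 + 1 + 1 + 1 + 1 + 1 + 4 + 4 + 4 + 4 + 4 + 4 + 4 + 4 + 4 + 4 + 4 + 4 + 4 + 4 + 4 = 80. (For the product with Z/5Z: each of the 5 1-dim characters of Z/5Z tensors with each irrep of D_8, giving 5 copies of each D_8-dimension.)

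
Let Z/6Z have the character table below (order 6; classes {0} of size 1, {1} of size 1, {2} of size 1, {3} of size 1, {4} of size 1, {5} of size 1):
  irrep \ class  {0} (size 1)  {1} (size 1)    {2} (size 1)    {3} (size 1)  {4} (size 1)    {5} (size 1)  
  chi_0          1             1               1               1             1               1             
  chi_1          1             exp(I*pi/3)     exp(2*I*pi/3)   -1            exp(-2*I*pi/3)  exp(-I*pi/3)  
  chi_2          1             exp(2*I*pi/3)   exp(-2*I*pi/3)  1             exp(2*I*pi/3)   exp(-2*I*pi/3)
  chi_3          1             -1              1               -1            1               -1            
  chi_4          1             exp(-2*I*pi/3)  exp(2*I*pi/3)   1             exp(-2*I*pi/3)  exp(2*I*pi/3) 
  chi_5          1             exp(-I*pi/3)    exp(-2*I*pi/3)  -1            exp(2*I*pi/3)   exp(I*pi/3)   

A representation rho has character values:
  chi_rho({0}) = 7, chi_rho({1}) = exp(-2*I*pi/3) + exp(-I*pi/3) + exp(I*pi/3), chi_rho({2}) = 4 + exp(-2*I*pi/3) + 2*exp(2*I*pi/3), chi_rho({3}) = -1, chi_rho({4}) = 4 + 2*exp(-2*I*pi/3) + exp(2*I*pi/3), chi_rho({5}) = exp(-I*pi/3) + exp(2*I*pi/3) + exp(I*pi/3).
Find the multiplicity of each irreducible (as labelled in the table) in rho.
Multiplicities: chi_0: 2, chi_1: 1, chi_2: 0, chi_3: 2, chi_4: 1, chi_5: 1.

Why: Use <chi_rho, chi> = (1/|G|) sum_C |C| * chi_rho(C) * conj(chi(C)) with |G| = 6 for each irreducible chi in the table:
  <chi_rho, chi_0> = (1/6)[1*(7)*conj(1) + 1*(exp(-2*I*pi/3) + exp(-I*pi/3) + exp(I*pi/3))*conj(1) + 1*(4 + exp(-2*I*pi/3) + 2*exp(2*I*pi/3))*conj(1) + 1*(-1)*conj(1) + 1*(4 + 2*exp(-2*I*pi/3) + exp(2*I*pi/3))*conj(1) + 1*(exp(-I*pi/3) + exp(2*I*pi/3) + exp(I*pi/3))*conj(1)]
      = (1/6)[(7) + (exp(-2*I*pi/3) + exp(-I*pi/3) + exp(I*pi/3)) + (4 + exp(-2*I*pi/3) + 2*exp(2*I*pi/3)) + (-1) + (4 + 2*exp(-2*I*pi/3) + exp(2*I*pi/3)) + (exp(-I*pi/3) + exp(2*I*pi/3) + exp(I*pi/3))] = 12/6 = 2
  <chi_rho, chi_1> = (1/6)[1*(7)*conj(1) + 1*(exp(-2*I*pi/3) + exp(-I*pi/3) + exp(I*pi/3))*conj(exp(I*pi/3)) + 1*(4 + exp(-2*I*pi/3) + 2*exp(2*I*pi/3))*conj(exp(2*I*pi/3)) + 1*(-1)*conj(-1) + 1*(4 + 2*exp(-2*I*pi/3) + exp(2*I*pi/3))*conj(exp(-2*I*pi/3)) + 1*(exp(-I*pi/3) + exp(2*I*pi/3) + exp(I*pi/3))*conj(exp(-I*pi/3))]
      = (1/6)[(7) + (exp(-2*I*pi/3)) + (2 + 4*exp(-2*I*pi/3) + exp(2*I*pi/3)) + (1) + (2 + exp(-2*I*pi/3) + 4*exp(2*I*pi/3)) + (exp(2*I*pi/3))] = 6/6 = 1
  <chi_rho, chi_2> = (1/6)[1*(7)*conj(1) + 1*(exp(-2*I*pi/3) + exp(-I*pi/3) + exp(I*pi/3))*conj(exp(2*I*pi/3)) + 1*(4 + exp(-2*I*pi/3) + 2*exp(2*I*pi/3))*conj(exp(-2*I*pi/3)) + 1*(-1)*conj(1) + 1*(4 + 2*exp(-2*I*pi/3) + exp(2*I*pi/3))*conj(exp(2*I*pi/3)) + 1*(exp(-I*pi/3) + exp(2*I*pi/3) + exp(I*pi/3))*conj(exp(-2*I*pi/3))]
      = (1/6)[(7) + (-1) + (1 + 2*exp(-2*I*pi/3) + 4*exp(2*I*pi/3)) + (-1) + (1 + 4*exp(-2*I*pi/3) + 2*exp(2*I*pi/3)) + (-1)] = 0/6 = 0
  <chi_rho, chi_3> = (1/6)[1*(7)*conj(1) + 1*(exp(-2*I*pi/3) + exp(-I*pi/3) + exp(I*pi/3))*conj(-1) + 1*(4 + exp(-2*I*pi/3) + 2*exp(2*I*pi/3))*conj(1) + 1*(-1)*conj(-1) + 1*(4 + 2*exp(-2*I*pi/3) + exp(2*I*pi/3))*conj(1) + 1*(exp(-I*pi/3) + exp(2*I*pi/3) + exp(I*pi/3))*conj(-1)]
      = (1/6)[(7) + (-exp(I*pi/3) - exp(-I*pi/3) - exp(-2*I*pi/3)) + (4 + exp(-2*I*pi/3) + 2*exp(2*I*pi/3)) + (1) + (4 + 2*exp(-2*I*pi/3) + exp(2*I*pi/3)) + (-exp(I*pi/3) - exp(2*I*pi/3) - exp(-I*pi/3))] = 12/6 = 2
  <chi_rho, chi_4> = (1/6)[1*(7)*conj(1) + 1*(exp(-2*I*pi/3) + exp(-I*pi/3) + exp(I*pi/3))*conj(exp(-2*I*pi/3)) + 1*(4 + exp(-2*I*pi/3) + 2*exp(2*I*pi/3))*conj(exp(2*I*pi/3)) + 1*(-1)*conj(1) + 1*(4 + 2*exp(-2*I*pi/3) + exp(2*I*pi/3))*conj(exp(-2*I*pi/3)) + 1*(exp(-I*pi/3) + exp(2*I*pi/3) + exp(I*pi/3))*conj(exp(2*I*pi/3))]
      = (1/6)[(7) + (exp(I*pi/3)) + (2 + 4*exp(-2*I*pi/3) + exp(2*I*pi/3)) + (-1) + (2 + exp(-2*I*pi/3) + 4*exp(2*I*pi/3)) + (exp(-I*pi/3))] = 6/6 = 1
  <chi_rho, chi_5> = (1/6)[1*(7)*conj(1) + 1*(exp(-2*I*pi/3) + exp(-I*pi/3) + exp(I*pi/3))*conj(exp(-I*pi/3)) + 1*(4 + exp(-2*I*pi/3) + 2*exp(2*I*pi/3))*conj(exp(-2*I*pi/3)) + 1*(-1)*conj(-1) + 1*(4 + 2*exp(-2*I*pi/3) + exp(2*I*pi/3))*conj(exp(2*I*pi/3)) + 1*(exp(-I*pi/3) + exp(2*I*pi/3) + exp(I*pi/3))*conj(exp(I*pi/3))]
      = (1/6)[(7) + (1) + (1 + 2*exp(-2*I*pi/3) + 4*exp(2*I*pi/3)) + (1) + (1 + 4*exp(-2*I*pi/3) + 2*exp(2*I*pi/3)) + (1)] = 6/6 = 1
(Exp terms are combined using exp(i*s)*conj(exp(i*t)) = exp(i*(s-t)), and sums of them are collapsed using the identity that for every m > 1 the m distinct m-th roots of unity sum to 0, e.g. 1 + exp(2*I*pi/3) + exp(-2*I*pi/3) = 0.)
Dimension check: dim(rho) = sum (mult * dim) = 2*1 + 1*1 + 0*1 + 2*1 + 1*1 + 1*1 = 7 = chi_rho(e) = 7.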